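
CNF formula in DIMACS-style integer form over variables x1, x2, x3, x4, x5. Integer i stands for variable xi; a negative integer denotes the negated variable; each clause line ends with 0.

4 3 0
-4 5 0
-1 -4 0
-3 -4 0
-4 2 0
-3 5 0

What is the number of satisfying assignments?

Satisfying assignments:
  x1=F x2=F x3=T x4=F x5=T
  x1=F x2=T x3=F x4=T x5=T
  x1=F x2=T x3=T x4=F x5=T
  x1=T x2=F x3=T x4=F x5=T
  x1=T x2=T x3=T x4=F x5=T
Count: 5.

5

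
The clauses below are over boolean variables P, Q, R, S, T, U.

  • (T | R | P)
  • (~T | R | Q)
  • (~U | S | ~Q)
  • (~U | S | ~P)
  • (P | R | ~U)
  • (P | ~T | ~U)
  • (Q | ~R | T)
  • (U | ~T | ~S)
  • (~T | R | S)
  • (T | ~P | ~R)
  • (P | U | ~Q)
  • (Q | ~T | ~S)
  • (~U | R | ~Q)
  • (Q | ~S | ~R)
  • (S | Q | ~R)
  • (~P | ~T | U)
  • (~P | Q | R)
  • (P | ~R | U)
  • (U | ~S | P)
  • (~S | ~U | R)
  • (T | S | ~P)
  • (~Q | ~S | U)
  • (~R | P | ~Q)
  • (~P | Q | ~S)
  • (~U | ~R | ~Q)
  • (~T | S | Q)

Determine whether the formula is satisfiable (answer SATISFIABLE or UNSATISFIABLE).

UNSATISFIABLE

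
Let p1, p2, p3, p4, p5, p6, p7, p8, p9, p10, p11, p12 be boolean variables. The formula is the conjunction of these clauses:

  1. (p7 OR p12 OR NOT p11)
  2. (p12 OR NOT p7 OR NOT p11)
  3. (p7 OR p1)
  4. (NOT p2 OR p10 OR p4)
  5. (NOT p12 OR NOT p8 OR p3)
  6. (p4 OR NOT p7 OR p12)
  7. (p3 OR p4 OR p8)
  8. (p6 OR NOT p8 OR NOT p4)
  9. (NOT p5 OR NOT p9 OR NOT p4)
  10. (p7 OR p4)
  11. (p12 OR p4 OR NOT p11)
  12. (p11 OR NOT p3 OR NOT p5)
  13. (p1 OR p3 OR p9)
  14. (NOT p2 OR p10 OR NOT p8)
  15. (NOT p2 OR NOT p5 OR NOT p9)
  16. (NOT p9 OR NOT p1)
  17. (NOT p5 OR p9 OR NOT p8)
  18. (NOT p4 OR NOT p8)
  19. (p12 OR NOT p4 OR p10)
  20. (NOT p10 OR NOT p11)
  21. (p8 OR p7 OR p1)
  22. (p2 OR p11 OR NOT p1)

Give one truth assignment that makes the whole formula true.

p6 occurs only positively in the remaining clauses — set p6 = True.
Branch on p1: take p1 = True.
  then p9 is forced to False.
For the remaining variables, p2 = True, p3 = False, p4 = True, p5 = True, p7 = True, p8 = False, p10 = True, p11 = False, p12 = False works.

p1 = T  p2 = T  p3 = F  p4 = T  p5 = T  p6 = T  p7 = T  p8 = F  p9 = F  p10 = T  p11 = F  p12 = F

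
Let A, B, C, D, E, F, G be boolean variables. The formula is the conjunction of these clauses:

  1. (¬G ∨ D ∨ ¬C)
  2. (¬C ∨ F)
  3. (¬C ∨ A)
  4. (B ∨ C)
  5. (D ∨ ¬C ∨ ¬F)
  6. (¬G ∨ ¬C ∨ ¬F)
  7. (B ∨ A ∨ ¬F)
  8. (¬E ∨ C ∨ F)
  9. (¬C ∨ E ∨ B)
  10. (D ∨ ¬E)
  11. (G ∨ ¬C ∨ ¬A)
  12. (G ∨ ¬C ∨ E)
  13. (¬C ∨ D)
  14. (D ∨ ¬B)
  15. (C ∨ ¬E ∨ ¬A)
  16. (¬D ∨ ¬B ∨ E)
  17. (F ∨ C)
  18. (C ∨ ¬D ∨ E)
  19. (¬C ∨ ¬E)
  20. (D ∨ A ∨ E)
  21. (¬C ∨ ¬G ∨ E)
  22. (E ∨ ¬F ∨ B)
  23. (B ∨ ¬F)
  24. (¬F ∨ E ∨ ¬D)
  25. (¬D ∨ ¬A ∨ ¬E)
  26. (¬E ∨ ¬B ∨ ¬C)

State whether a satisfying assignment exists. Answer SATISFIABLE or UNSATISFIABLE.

SATISFIABLE

Branch on A: take A = False.
  then C is forced to False.
  then B is forced to True.
  then D is forced to True.
  then E is forced to True.
  then F is forced to True.
G is now unconstrained; take G = False.
So A = F  B = T  C = F  D = T  E = T  F = T  G = F is a satisfying assignment.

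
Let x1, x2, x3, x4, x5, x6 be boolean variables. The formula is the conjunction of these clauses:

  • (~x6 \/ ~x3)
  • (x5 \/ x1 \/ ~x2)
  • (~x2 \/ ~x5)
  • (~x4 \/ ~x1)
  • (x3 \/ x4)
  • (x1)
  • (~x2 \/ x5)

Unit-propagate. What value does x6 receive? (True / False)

(x1) is a unit clause: x1 = True.
From (~x1 \/ ~x4) and x1 = True: x4 = False.
From (x4 \/ x3) and x4 = False: x3 = True.
In (~x3 \/ ~x6), ~x3 is now false; ~x6 must hold, so x6 = False.

False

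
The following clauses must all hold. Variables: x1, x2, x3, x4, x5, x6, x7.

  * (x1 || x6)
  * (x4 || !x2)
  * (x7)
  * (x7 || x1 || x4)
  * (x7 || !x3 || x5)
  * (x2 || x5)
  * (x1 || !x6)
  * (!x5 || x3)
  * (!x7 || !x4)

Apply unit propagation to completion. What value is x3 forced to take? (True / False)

True

(x7) is a unit clause: x7 = True.
In (!x4 || !x7), !x7 is now false; !x4 must hold, so x4 = False.
(x4 || !x2): since x4 = False, the clause reduces to (!x2). x2 = False.
In (x2 || x5), x2 is now false; x5 must hold, so x5 = True.
(!x5 || x3) with x5 = True leaves only x3, so x3 = True.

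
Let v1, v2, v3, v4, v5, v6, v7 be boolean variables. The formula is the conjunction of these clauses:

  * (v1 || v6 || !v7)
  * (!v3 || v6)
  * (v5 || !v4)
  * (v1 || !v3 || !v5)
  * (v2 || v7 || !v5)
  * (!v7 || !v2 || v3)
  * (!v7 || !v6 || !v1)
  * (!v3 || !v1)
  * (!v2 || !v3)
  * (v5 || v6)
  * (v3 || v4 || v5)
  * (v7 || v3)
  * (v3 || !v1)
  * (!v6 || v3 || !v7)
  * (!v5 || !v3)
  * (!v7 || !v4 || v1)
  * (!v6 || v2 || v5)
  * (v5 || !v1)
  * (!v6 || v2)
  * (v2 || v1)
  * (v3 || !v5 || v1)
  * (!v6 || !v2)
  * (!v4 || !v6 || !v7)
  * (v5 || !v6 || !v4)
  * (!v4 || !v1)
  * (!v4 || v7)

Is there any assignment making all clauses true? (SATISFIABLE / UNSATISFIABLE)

v3 = True:
  propagation gives v6=True, v1=False, v5=False, v4=False; an empty clause results — contradiction.
v3 = False:
  propagation gives v7=True, v2=False, v1=False; an empty clause results — contradiction.
Every branch closes, so no satisfying assignment exists.

UNSATISFIABLE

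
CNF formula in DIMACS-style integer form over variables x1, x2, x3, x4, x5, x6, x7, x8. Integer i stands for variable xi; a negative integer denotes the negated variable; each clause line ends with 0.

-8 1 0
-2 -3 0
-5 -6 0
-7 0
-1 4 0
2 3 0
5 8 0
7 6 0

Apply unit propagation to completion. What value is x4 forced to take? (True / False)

(¬x7) is a unit clause: x7 = False.
In (x6 ∨ x7), x7 is now false; x6 must hold, so x6 = True.
In (¬x5 ∨ ¬x6), ¬x6 is now false; ¬x5 must hold, so x5 = False.
In (x8 ∨ x5), x5 is now false; x8 must hold, so x8 = True.
From (x1 ∨ ¬x8) and x8 = True: x1 = True.
From (x4 ∨ ¬x1) and x1 = True: x4 = True.

True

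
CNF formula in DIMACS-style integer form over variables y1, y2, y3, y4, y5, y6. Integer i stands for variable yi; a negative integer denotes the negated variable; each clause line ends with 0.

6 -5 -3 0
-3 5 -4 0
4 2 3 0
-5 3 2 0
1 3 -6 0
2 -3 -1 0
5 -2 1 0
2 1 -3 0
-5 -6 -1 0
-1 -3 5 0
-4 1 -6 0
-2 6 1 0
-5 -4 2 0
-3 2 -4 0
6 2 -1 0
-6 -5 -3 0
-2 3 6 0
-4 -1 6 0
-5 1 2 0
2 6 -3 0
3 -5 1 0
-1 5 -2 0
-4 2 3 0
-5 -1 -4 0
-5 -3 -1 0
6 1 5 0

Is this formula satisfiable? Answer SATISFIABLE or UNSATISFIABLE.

y1 = True:
  y3 = True:
    propagation gives y2=True, y5=True; an empty clause results — contradiction.
  y3 = False:
    y2 = True:
      propagation gives y6=True, y5=False; contradiction.
    y2 = False:
      propagation gives y4=True; contradiction.
y1 = False:
  y3 = True:
    propagation gives y2=True, y5=True, y6=True; an empty clause results — contradiction.
  y3 = False:
    propagation gives y6=False, y2=False, y4=True; an empty clause results — contradiction.
Every branch closes, so no satisfying assignment exists.

UNSATISFIABLE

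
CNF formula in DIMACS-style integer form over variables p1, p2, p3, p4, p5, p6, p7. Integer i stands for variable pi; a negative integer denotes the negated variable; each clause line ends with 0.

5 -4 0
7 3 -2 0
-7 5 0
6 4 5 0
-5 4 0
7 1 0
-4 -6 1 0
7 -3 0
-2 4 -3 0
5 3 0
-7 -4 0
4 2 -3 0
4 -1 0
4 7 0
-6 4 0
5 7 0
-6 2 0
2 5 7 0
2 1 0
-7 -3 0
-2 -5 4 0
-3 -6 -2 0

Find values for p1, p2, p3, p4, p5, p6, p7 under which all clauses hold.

p1=1  p2=0  p3=0  p4=1  p5=1  p6=0  p7=0

Set p1 = True and propagate.
  then p4 is forced to True.
  then p5 is forced to True.
  then p7 is forced to False.
  then p3 is forced to False.
  then p2 is forced to False.
  then p6 is forced to False.
Check each clause:
  1. (p5 || !p4) — p5 is true.
  2. (p7 || !p2 || p3) — !p2 is true.
  3. (p5 || !p7) — !p7 is true.
  4. (p5 || p4 || p6) — p4 is true.
  5. (!p5 || p4) — p4 is true.
  6. (p1 || p7) — p1 is true.
  7. (p1 || !p6 || !p4) — p1 is true.
  8. (!p3 || p7) — !p3 is true.
  9. (p4 || !p3 || !p2) — p4 is true.
  10. (p5 || p3) — p5 is true.
  11. (!p4 || !p7) — !p7 is true.
  12. (p4 || p2 || !p3) — p4 is true.
  13. (p4 || !p1) — p4 is true.
  14. (p4 || p7) — p4 is true.
  15. (!p6 || p4) — !p6 is true.
  16. (p5 || p7) — p5 is true.
  17. (p2 || !p6) — !p6 is true.
  18. (p7 || p2 || p5) — p5 is true.
  19. (p2 || p1) — p1 is true.
  20. (!p7 || !p3) — !p7 is true.
  21. (!p5 || !p2 || p4) — p4 is true.
  22. (!p6 || !p2 || !p3) — !p6 is true.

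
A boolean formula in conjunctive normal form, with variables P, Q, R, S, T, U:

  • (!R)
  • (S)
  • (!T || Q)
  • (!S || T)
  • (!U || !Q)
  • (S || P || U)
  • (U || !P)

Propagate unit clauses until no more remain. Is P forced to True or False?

False

(!R) is a unit clause: R = False.
(S) is a unit clause: S = True.
(!S || T) with S = True leaves only T, so T = True.
In (Q || !T), !T is now false; Q must hold, so Q = True.
(!U || !Q): since Q = True, the clause reduces to (!U). U = False.
(U || !P) with U = False leaves only !P, so P = False.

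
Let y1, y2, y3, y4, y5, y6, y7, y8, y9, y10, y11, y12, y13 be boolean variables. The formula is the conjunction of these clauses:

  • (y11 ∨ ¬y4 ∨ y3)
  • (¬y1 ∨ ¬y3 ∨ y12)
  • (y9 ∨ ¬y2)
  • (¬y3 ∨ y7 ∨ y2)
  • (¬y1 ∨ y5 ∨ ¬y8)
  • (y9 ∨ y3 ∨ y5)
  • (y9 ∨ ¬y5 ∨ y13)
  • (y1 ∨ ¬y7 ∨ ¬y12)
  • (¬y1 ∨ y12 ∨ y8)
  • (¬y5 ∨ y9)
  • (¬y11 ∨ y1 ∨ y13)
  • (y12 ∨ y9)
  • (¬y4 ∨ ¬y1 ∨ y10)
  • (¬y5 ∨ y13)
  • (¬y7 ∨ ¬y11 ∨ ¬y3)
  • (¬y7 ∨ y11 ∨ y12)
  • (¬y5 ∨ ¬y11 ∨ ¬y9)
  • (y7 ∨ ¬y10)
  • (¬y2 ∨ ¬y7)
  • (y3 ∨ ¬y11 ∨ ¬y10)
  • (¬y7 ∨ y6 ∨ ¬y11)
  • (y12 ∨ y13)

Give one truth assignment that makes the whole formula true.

Pure literal: y13 appears only positively; assign y13 = True.
Try y1 = False.
Try y2 = True.
  then y9 is forced to True.
  then y7 is forced to False.
  then y10 is forced to False.
Set y3 = True and propagate.
The remaining clauses are satisfied by y4 = True, y5 = False, y6 = False, y8 = True, y11 = False, y12 = False.

y1=False, y2=True, y3=True, y4=True, y5=False, y6=False, y7=False, y8=True, y9=True, y10=False, y11=False, y12=False, y13=True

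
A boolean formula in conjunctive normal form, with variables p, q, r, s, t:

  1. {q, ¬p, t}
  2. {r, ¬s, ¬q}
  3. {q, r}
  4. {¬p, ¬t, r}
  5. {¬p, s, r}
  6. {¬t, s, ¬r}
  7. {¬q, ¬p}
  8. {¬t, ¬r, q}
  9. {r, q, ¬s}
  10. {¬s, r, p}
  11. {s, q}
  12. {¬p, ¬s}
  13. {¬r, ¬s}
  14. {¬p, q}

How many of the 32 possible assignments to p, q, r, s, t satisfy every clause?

3

The models are:
  p=F q=T r=F s=F t=F
  p=F q=T r=F s=F t=T
  p=F q=T r=T s=F t=F
Count: 3.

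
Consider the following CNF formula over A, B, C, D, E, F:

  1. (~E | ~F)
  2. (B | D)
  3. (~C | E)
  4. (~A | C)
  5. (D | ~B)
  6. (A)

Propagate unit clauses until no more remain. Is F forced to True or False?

(A) stands alone — A = True.
(~A | C): since A = True, the clause reduces to (C). C = True.
In (~C | E), ~C is now false; E must hold, so E = True.
From (~E | ~F) and E = True: F = False.

False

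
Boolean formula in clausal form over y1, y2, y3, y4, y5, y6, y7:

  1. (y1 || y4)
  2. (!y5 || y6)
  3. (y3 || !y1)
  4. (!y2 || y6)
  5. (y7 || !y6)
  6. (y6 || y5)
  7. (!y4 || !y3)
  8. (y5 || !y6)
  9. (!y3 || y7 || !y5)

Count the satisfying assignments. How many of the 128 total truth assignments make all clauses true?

4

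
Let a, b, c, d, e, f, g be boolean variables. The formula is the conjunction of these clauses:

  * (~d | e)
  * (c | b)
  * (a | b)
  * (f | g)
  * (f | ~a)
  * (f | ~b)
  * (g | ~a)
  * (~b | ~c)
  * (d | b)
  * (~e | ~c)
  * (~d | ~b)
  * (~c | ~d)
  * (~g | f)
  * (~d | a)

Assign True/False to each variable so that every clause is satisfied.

Pure literal: f appears only positively; assign f = True.
Branch on a: take a = False.
  then b is forced to True.
  then c is forced to False.
  then d is forced to False.
e, g are now unconstrained; take e = True, g = False.
Every clause has at least one true literal under this assignment.
Check each clause:
  1. (e | ~d) — ~d is true.
  2. (c | b) — b is true.
  3. (a | b) — b is true.
  4. (f | g) — f is true.
  5. (~a | f) — f is true.
  6. (f | ~b) — f is true.
  7. (g | ~a) — ~a is true.
  8. (~b | ~c) — ~c is true.
  9. (d | b) — b is true.
  10. (~c | ~e) — ~c is true.
  11. (~b | ~d) — ~d is true.
  12. (~d | ~c) — ~d is true.
  13. (~g | f) — ~g is true.
  14. (~d | a) — ~d is true.

a=False, b=True, c=False, d=False, e=True, f=True, g=False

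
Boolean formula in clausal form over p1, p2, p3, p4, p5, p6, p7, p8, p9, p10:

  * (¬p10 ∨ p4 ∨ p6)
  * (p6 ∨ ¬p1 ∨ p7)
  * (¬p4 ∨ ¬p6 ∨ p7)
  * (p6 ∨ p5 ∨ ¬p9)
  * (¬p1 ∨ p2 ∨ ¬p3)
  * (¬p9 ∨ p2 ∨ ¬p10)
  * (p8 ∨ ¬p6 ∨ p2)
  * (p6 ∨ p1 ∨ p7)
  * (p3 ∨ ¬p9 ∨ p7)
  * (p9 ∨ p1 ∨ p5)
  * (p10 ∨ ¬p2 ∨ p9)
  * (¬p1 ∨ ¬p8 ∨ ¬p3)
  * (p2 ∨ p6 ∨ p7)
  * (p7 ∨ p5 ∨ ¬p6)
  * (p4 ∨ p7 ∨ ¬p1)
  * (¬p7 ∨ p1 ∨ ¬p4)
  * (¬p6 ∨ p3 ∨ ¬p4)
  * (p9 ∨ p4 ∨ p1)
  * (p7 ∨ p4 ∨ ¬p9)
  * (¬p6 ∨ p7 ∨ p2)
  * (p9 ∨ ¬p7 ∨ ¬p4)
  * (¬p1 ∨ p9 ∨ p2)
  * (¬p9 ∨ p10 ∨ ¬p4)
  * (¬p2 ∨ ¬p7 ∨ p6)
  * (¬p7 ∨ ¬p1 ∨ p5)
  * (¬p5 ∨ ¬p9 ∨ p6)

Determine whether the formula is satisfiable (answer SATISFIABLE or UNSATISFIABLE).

Try p1 = True.
The remaining clauses are satisfied by p2 = True, p3 = True, p4 = False, p5 = True, p6 = True, p7 = True, p8 = False, p9 = True, p10 = True.
So p1 = True, p2 = True, p3 = True, p4 = False, p5 = True, p6 = True, p7 = True, p8 = False, p9 = True, p10 = True is a satisfying assignment.

SATISFIABLE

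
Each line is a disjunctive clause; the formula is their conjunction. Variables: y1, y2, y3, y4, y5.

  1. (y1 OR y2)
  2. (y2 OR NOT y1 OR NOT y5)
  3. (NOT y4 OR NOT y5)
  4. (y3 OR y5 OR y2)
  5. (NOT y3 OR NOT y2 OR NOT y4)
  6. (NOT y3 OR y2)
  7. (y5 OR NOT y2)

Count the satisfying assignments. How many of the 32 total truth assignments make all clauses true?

The models are:
  y1=F y2=T y3=F y4=F y5=T
  y1=F y2=T y3=T y4=F y5=T
  y1=T y2=T y3=F y4=F y5=T
  y1=T y2=T y3=T y4=F y5=T
Count: 4.

4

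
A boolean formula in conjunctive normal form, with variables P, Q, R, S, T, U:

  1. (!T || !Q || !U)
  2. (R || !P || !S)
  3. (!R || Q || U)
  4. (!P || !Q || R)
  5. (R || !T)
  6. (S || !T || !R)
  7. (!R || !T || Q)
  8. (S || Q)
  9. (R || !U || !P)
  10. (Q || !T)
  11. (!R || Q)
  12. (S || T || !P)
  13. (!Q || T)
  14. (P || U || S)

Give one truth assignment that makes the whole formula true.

P = False, Q = True, R = True, S = True, T = True, U = False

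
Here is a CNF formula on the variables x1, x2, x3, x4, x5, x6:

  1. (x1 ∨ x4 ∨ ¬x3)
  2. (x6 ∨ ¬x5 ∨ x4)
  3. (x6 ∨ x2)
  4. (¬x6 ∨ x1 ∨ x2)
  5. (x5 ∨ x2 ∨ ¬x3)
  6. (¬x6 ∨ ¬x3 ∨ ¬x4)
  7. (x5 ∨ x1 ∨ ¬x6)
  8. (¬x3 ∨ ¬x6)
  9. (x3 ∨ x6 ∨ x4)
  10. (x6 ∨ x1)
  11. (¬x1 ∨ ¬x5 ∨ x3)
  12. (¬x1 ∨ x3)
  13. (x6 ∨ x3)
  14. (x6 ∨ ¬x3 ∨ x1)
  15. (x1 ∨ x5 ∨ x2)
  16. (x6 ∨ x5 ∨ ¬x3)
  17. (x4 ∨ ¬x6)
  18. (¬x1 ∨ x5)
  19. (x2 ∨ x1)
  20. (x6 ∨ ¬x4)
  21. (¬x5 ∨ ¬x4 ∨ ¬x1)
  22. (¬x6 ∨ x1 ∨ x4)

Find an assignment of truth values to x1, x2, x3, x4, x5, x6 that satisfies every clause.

x2 occurs only positively in the remaining clauses — set x2 = True.
Set x1 = False and propagate.
  then x6 is forced to True.
  then x5 is forced to True.
  then x3 is forced to False.
  then x4 is forced to True.
Every clause has at least one true literal under this assignment.
Check each clause:
  1. (x4 ∨ ¬x3 ∨ x1) — x4 is true.
  2. (x4 ∨ ¬x5 ∨ x6) — x4 is true.
  3. (x6 ∨ x2) — x2 is true.
  4. (x2 ∨ x1 ∨ ¬x6) — x2 is true.
  5. (¬x3 ∨ x5 ∨ x2) — x5 is true.
  6. (¬x6 ∨ ¬x3 ∨ ¬x4) — ¬x3 is true.
  7. (¬x6 ∨ x5 ∨ x1) — x5 is true.
  8. (¬x3 ∨ ¬x6) — ¬x3 is true.
  9. (x3 ∨ x4 ∨ x6) — x4 is true.
  10. (x1 ∨ x6) — x6 is true.
  11. (¬x5 ∨ ¬x1 ∨ x3) — ¬x1 is true.
  12. (¬x1 ∨ x3) — ¬x1 is true.
  13. (x3 ∨ x6) — x6 is true.
  14. (¬x3 ∨ x1 ∨ x6) — ¬x3 is true.
  15. (x2 ∨ x1 ∨ x5) — x2 is true.
  16. (x6 ∨ ¬x3 ∨ x5) — x5 is true.
  17. (x4 ∨ ¬x6) — x4 is true.
  18. (¬x1 ∨ x5) — x5 is true.
  19. (x2 ∨ x1) — x2 is true.
  20. (¬x4 ∨ x6) — x6 is true.
  21. (¬x5 ∨ ¬x4 ∨ ¬x1) — ¬x1 is true.
  22. (¬x6 ∨ x1 ∨ x4) — x4 is true.

x1=False  x2=True  x3=False  x4=True  x5=True  x6=True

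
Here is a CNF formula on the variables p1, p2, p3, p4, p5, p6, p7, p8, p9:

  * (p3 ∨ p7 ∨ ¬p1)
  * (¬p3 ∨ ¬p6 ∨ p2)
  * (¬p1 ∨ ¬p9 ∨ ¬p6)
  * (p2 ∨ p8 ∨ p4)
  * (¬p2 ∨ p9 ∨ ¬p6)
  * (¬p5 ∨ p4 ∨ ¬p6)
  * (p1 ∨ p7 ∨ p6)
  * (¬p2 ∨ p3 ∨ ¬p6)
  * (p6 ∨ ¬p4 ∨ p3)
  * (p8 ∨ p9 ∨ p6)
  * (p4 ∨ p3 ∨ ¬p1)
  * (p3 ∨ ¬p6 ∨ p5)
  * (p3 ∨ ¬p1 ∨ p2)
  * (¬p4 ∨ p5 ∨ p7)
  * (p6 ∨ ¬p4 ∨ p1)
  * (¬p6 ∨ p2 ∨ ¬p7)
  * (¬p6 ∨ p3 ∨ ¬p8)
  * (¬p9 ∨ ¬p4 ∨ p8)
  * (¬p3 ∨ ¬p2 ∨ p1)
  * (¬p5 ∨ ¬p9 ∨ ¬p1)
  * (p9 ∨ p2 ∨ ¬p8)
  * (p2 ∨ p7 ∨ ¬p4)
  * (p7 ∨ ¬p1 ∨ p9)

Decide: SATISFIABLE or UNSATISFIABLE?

Try p1 = False.
Try p2 = True.
  then p3 is forced to False.
  then p6 is forced to False.
  then p7 is forced to True.
  then p4 is forced to False.
For the remaining variables, p5 = True, p8 = False, p9 = True works.
So p1=False, p2=True, p3=False, p4=False, p5=True, p6=False, p7=True, p8=False, p9=True is a satisfying assignment.

SATISFIABLE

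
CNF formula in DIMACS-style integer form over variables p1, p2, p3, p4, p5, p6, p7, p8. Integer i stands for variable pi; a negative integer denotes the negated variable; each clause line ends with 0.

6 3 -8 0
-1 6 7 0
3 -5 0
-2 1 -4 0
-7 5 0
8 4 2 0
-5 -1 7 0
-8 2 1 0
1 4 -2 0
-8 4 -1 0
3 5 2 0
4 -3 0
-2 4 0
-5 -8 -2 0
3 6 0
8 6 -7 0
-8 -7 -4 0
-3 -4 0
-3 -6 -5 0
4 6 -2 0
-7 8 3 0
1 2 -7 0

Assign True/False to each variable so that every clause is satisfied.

Set p1 = True and propagate.
Set p2 = True and propagate.
  then p4 is forced to True.
  then p3 is forced to False.
  then p5 is forced to False.
  then p7 is forced to False.
  then p6 is forced to True.
p8 is now unconstrained; take p8 = True.

p1 = True, p2 = True, p3 = False, p4 = True, p5 = False, p6 = True, p7 = False, p8 = True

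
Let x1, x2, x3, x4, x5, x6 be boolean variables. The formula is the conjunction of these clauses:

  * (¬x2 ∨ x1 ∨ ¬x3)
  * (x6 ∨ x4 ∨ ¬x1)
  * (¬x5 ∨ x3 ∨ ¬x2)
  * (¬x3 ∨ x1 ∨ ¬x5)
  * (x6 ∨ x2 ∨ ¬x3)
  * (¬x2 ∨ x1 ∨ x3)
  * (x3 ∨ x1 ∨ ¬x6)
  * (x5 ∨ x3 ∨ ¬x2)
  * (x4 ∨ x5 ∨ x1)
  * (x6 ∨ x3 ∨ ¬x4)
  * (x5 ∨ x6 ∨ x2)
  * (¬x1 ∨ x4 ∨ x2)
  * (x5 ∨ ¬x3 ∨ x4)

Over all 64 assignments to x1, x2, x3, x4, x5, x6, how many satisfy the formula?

Split on x3, then x1.
  x3=T, x1=T: 7 of the 16 assignments to (x2,x4,x5,x6) work.
  x3=T, x1=F: remaining (x2,x4,x5,x6) ∈ {(F,T,F,T)} — 1.
  x3=F, x1=T: remaining (x2,x4,x5,x6) ∈ {(F,T,F,T); (F,T,T,T)} — 2.
  x3=F, x1=F: remaining (x2,x4,x5,x6) ∈ {(F,F,T,F)} — 1.
Total: 7 + 1 + 2 + 1 = 11.

11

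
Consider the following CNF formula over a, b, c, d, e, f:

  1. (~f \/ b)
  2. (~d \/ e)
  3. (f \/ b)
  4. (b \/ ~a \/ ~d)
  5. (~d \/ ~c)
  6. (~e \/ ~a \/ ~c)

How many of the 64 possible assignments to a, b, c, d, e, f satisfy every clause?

18

Case analysis on b and d:
  b=T, d=T: remaining (a,c,e,f) ∈ {(F,F,T,F); (F,F,T,T); (T,F,T,F); (T,F,T,T)} — 4.
  b=T, d=F: f free; 7 ways for (a,c,e) × 2^1 = 14.
  b=F, d=T: a clause becomes empty — 0.
  b=F, d=F: a clause becomes empty — 0.
Total: 4 + 14 + 0 + 0 = 18.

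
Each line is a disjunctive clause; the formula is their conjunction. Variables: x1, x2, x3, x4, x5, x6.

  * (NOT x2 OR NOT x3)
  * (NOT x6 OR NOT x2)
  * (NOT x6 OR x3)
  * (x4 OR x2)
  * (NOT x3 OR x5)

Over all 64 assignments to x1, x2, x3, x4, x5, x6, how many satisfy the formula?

Split on x2, then x3.
  x2=1, x3=1: a clause becomes empty — 0.
  x2=1, x3=0: forces x6=0; x1, x4, x5 free → 2^3 = 8.
  x2=0, x3=1: remaining (x1,x4,x5,x6) ∈ {(0,1,1,0); (0,1,1,1); (1,1,1,0); (1,1,1,1)} — 4.
  x2=0, x3=0: remaining (x1,x4,x5,x6) ∈ {(0,1,0,0); (0,1,1,0); (1,1,0,0); (1,1,1,0)} — 4.
Total: 0 + 8 + 4 + 4 = 16.

16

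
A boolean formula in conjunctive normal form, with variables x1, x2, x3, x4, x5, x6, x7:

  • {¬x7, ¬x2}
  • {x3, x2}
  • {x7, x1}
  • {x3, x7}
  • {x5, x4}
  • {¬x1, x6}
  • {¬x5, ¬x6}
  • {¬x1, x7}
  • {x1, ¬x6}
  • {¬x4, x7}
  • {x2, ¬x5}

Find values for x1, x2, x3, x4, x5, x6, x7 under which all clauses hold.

x3 occurs only positively in the remaining clauses — set x3 = True.
Try x1 = True.
  then x6 is forced to True.
  then x5 is forced to False.
  then x4 is forced to True.
  then x7 is forced to True.
  then x2 is forced to False.
Every clause has at least one true literal under this assignment.

x1 = True, x2 = False, x3 = True, x4 = True, x5 = False, x6 = True, x7 = True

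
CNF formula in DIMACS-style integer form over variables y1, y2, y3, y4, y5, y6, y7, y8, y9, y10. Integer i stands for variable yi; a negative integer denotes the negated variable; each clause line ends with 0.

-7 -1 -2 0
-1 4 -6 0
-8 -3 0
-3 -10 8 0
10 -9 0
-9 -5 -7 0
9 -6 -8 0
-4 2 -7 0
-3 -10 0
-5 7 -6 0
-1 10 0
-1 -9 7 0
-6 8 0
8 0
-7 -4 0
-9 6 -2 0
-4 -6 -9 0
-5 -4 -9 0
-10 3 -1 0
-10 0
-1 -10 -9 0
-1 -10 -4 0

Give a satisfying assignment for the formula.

y1=F, y2=T, y3=F, y4=F, y5=T, y6=F, y7=T, y8=T, y9=F, y10=F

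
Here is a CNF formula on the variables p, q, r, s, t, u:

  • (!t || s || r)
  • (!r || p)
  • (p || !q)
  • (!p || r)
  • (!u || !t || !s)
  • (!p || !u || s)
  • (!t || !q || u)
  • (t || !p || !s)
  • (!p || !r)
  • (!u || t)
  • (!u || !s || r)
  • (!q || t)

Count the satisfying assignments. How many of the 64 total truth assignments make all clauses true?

Satisfying assignments:
  p=0 q=0 r=0 s=0 t=0 u=0
  p=0 q=0 r=0 s=1 t=0 u=0
  p=0 q=0 r=0 s=1 t=1 u=0
That's 3 in total.

3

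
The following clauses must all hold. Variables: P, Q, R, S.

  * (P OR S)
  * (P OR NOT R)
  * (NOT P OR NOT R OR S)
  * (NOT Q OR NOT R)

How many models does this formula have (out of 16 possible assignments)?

The models are:
  P=F Q=F R=F S=T
  P=F Q=T R=F S=T
  P=T Q=F R=F S=F
  P=T Q=F R=F S=T
  P=T Q=F R=T S=T
  P=T Q=T R=F S=F
  P=T Q=T R=F S=T
Count: 7.

7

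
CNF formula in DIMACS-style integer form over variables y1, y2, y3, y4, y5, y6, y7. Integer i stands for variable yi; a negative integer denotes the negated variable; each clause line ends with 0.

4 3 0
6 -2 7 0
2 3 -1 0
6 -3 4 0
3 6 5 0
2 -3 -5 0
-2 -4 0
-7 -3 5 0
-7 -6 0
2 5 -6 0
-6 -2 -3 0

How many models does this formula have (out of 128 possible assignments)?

5

The models are:
  y1=0 y2=0 y3=0 y4=1 y5=1 y6=0 y7=0
  y1=0 y2=0 y3=0 y4=1 y5=1 y6=0 y7=1
  y1=0 y2=0 y3=0 y4=1 y5=1 y6=1 y7=0
  y1=0 y2=0 y3=1 y4=1 y5=0 y6=0 y7=0
  y1=1 y2=0 y3=1 y4=1 y5=0 y6=0 y7=0
Count: 5.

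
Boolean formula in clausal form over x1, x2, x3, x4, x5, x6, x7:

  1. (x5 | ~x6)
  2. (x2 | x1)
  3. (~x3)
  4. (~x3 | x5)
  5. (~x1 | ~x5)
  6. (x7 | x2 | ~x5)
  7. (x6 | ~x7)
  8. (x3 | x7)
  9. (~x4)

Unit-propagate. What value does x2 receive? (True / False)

True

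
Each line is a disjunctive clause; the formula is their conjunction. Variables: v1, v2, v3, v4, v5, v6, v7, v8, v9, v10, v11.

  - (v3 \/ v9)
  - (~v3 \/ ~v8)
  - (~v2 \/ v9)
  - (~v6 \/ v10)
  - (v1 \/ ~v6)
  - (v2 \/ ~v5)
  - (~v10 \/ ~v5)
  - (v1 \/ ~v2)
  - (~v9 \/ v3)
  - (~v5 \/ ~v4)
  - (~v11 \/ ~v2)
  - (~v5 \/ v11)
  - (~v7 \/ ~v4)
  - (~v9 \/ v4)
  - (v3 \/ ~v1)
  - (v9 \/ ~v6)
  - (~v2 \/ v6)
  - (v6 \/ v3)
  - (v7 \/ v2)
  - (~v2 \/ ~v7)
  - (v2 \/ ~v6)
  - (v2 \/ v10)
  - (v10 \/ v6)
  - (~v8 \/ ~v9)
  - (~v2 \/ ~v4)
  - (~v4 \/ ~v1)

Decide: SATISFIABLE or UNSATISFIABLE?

SATISFIABLE

v5 occurs only negated in the remaining clauses — set v5 = False.
Pure literal: v8 appears only negated; assign v8 = False.
Try v1 = True.
  then v3 is forced to True.
  then v4 is forced to False.
  then v9 is forced to False.
  then v2 is forced to False.
  then v6 is forced to False.
  then v7 is forced to True.
  then v10 is forced to True.
v11 is now unconstrained; take v11 = True.
Every clause has at least one true literal under this assignment.
So v1=True  v2=False  v3=True  v4=False  v5=False  v6=False  v7=True  v8=False  v9=False  v10=True  v11=True is a satisfying assignment.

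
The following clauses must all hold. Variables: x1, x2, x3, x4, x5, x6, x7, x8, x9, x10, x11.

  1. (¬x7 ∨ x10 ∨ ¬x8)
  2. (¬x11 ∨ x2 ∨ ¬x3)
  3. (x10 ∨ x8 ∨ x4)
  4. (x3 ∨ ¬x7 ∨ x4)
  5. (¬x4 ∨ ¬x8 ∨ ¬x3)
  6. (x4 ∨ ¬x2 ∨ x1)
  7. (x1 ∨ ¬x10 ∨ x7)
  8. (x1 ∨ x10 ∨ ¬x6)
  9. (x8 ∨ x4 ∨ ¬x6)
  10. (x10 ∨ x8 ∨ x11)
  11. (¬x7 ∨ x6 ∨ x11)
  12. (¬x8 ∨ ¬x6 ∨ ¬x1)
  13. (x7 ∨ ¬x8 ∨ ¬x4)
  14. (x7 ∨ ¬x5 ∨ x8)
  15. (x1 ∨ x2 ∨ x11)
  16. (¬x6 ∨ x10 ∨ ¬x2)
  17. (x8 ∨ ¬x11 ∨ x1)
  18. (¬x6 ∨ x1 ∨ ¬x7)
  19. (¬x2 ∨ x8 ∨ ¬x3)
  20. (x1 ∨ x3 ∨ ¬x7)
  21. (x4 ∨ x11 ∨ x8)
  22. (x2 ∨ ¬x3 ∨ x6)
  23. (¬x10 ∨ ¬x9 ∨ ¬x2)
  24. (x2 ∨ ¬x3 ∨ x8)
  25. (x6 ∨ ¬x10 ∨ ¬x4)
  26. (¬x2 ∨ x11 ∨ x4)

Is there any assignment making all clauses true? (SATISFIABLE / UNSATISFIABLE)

x5 occurs only negated in the remaining clauses — set x5 = False.
Try x1 = True.
Try x2 = False.
Set x3 = False and propagate.
For the remaining variables, x4 = False, x6 = False, x7 = False, x8 = True, x9 = True, x10 = True, x11 = False works.
So x1=True, x2=False, x3=False, x4=False, x5=False, x6=False, x7=False, x8=True, x9=True, x10=True, x11=False is a satisfying assignment.

SATISFIABLE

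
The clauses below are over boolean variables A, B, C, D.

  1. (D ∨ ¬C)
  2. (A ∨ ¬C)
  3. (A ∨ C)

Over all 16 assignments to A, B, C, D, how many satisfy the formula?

The models are:
  A=T B=F C=F D=F
  A=T B=F C=F D=T
  A=T B=F C=T D=T
  A=T B=T C=F D=F
  A=T B=T C=F D=T
  A=T B=T C=T D=T
Count: 6.

6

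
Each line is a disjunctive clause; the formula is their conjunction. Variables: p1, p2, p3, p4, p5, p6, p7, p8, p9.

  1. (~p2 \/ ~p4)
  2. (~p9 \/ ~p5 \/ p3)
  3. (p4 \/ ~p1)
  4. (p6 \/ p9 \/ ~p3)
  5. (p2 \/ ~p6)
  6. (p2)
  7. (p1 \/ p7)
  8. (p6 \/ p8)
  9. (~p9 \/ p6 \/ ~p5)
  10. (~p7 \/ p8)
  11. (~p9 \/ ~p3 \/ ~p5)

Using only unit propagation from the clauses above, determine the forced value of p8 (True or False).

Unit clause (p2) sets p2 = True.
(~p2 \/ ~p4): since p2 = True, the clause reduces to (~p4). p4 = False.
(p4 \/ ~p1) with p4 = False leaves only ~p1, so p1 = False.
From (p7 \/ p1) and p1 = False: p7 = True.
From (p8 \/ ~p7) and p7 = True: p8 = True.

True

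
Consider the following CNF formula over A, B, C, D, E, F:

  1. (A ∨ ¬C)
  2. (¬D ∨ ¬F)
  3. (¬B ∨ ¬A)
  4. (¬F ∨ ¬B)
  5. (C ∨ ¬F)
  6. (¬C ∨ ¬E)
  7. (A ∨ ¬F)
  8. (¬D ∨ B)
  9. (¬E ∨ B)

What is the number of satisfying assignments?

8

Split on B, then F.
  B=1, F=1: a clause becomes empty — 0.
  B=1, F=0: remaining (A,C,D,E) ∈ {(0,0,0,0); (0,0,0,1); (0,0,1,0); (0,0,1,1)} — 4.
  B=0, F=1: remaining (A,C,D,E) ∈ {(1,1,0,0)} — 1.
  B=0, F=0: remaining (A,C,D,E) ∈ {(0,0,0,0); (1,0,0,0); (1,1,0,0)} — 3.
Total: 0 + 4 + 1 + 3 = 8.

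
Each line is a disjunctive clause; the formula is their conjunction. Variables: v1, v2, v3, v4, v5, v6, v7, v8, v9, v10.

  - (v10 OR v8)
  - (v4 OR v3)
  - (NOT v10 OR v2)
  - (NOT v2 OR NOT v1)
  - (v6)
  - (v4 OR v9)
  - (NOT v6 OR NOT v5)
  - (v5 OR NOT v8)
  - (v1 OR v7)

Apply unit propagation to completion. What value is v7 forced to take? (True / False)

(v6) stands alone — v6 = True.
(NOT v6 OR NOT v5) with v6 = True leaves only NOT v5, so v5 = False.
From (NOT v8 OR v5) and v5 = False: v8 = False.
In (v10 OR v8), v8 is now false; v10 must hold, so v10 = True.
From (v2 OR NOT v10) and v10 = True: v2 = True.
From (NOT v2 OR NOT v1) and v2 = True: v1 = False.
In (v1 OR v7), v1 is now false; v7 must hold, so v7 = True.

True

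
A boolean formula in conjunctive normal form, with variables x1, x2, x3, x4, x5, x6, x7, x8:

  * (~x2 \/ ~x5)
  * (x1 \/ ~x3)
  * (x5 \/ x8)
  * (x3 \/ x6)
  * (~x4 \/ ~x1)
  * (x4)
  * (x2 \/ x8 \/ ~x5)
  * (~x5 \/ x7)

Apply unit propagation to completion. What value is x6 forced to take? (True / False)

(x4) stands alone — x4 = True.
In (~x4 \/ ~x1), ~x4 is now false; ~x1 must hold, so x1 = False.
From (x1 \/ ~x3) and x1 = False: x3 = False.
In (x6 \/ x3), x3 is now false; x6 must hold, so x6 = True.

True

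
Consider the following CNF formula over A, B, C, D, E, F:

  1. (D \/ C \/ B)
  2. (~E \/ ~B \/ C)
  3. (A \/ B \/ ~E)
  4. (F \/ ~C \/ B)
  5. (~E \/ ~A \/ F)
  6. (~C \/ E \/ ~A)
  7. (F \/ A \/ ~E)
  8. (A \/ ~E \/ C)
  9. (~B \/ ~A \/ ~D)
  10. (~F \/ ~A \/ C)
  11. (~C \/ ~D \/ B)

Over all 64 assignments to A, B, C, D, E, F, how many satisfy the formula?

17

Case analysis on A and C:
  A=T, C=T: remaining (B,D,E,F) ∈ {(F,F,T,T); (T,F,T,T)} — 2.
  A=T, C=F: remaining (B,D,E,F) ∈ {(F,T,F,F); (T,F,F,F)} — 2.
  A=F, C=T: 7 of the 16 assignments to (B,D,E,F) work.
  A=F, C=F: F free; 3 ways for (B,D,E) × 2^1 = 6.
Total: 2 + 2 + 7 + 6 = 17.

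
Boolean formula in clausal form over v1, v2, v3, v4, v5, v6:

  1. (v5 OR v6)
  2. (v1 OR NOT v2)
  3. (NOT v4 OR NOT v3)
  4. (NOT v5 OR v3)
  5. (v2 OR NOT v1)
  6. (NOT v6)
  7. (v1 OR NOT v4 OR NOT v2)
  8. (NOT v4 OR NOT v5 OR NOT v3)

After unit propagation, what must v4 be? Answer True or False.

False

(NOT v6) is a unit clause: v6 = False.
From (v5 OR v6) and v6 = False: v5 = True.
(NOT v5 OR v3) with v5 = True leaves only v3, so v3 = True.
In (NOT v4 OR NOT v3), NOT v3 is now false; NOT v4 must hold, so v4 = False.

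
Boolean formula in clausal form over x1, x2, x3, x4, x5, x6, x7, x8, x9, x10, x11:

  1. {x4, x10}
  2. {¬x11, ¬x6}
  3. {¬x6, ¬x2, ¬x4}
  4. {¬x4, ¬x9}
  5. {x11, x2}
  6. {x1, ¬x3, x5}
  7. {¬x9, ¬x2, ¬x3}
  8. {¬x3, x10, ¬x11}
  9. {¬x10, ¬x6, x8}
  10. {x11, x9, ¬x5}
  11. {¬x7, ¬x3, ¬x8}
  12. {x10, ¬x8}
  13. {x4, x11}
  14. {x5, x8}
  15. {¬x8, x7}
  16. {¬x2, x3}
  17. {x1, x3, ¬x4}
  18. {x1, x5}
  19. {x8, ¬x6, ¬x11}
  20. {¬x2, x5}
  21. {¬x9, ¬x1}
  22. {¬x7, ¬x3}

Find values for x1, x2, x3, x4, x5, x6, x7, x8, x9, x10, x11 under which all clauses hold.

x1 = False, x2 = False, x3 = True, x4 = False, x5 = True, x6 = False, x7 = False, x8 = False, x9 = True, x10 = True, x11 = True

Check each clause:
  1. {x10, x4} — x10 is true.
  2. {¬x6, ¬x11} — ¬x6 is true.
  3. {¬x6, ¬x2, ¬x4} — ¬x6 is true.
  4. {¬x9, ¬x4} — ¬x4 is true.
  5. {x2, x11} — x11 is true.
  6. {x1, ¬x3, x5} — x5 is true.
  7. {¬x9, ¬x3, ¬x2} — ¬x2 is true.
  8. {¬x11, x10, ¬x3} — x10 is true.
  9. {¬x10, x8, ¬x6} — ¬x6 is true.
  10. {¬x5, x9, x11} — x9 is true.
  11. {¬x8, ¬x3, ¬x7} — ¬x8 is true.
  12. {x10, ¬x8} — ¬x8 is true.
  13. {x11, x4} — x11 is true.
  14. {x8, x5} — x5 is true.
  15. {¬x8, x7} — ¬x8 is true.
  16. {x3, ¬x2} — x3 is true.
  17. {x1, ¬x4, x3} — x3 is true.
  18. {x5, x1} — x5 is true.
  19. {¬x11, x8, ¬x6} — ¬x6 is true.
  20. {x5, ¬x2} — x5 is true.
  21. {¬x9, ¬x1} — ¬x1 is true.
  22. {¬x3, ¬x7} — ¬x7 is true.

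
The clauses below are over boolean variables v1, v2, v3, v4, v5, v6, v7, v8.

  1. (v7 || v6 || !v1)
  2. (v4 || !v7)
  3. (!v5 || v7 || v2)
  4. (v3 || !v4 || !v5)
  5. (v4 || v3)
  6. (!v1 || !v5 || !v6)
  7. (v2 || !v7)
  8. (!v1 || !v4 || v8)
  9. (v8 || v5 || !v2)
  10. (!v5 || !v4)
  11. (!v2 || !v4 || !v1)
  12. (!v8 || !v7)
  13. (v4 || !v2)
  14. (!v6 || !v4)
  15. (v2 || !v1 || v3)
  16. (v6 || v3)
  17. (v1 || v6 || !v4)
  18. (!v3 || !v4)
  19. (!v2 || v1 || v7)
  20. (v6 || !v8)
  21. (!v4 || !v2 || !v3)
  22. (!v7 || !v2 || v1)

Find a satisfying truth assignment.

v1=True, v2=False, v3=True, v4=False, v5=False, v6=True, v7=False, v8=True

Check each clause:
  1. (v7 || v6 || !v1) — v6 is true.
  2. (!v7 || v4) — !v7 is true.
  3. (v7 || v2 || !v5) — !v5 is true.
  4. (!v4 || v3 || !v5) — v3 is true.
  5. (v3 || v4) — v3 is true.
  6. (!v5 || !v1 || !v6) — !v5 is true.
  7. (!v7 || v2) — !v7 is true.
  8. (!v4 || !v1 || v8) — v8 is true.
  9. (!v2 || v5 || v8) — v8 is true.
  10. (!v5 || !v4) — !v5 is true.
  11. (!v4 || !v2 || !v1) — !v4 is true.
  12. (!v8 || !v7) — !v7 is true.
  13. (v4 || !v2) — !v2 is true.
  14. (!v6 || !v4) — !v4 is true.
  15. (v3 || v2 || !v1) — v3 is true.
  16. (v6 || v3) — v3 is true.
  17. (v6 || v1 || !v4) — v1 is true.
  18. (!v4 || !v3) — !v4 is true.
  19. (!v2 || v7 || v1) — v1 is true.
  20. (v6 || !v8) — v6 is true.
  21. (!v2 || !v3 || !v4) — !v4 is true.
  22. (v1 || !v2 || !v7) — v1 is true.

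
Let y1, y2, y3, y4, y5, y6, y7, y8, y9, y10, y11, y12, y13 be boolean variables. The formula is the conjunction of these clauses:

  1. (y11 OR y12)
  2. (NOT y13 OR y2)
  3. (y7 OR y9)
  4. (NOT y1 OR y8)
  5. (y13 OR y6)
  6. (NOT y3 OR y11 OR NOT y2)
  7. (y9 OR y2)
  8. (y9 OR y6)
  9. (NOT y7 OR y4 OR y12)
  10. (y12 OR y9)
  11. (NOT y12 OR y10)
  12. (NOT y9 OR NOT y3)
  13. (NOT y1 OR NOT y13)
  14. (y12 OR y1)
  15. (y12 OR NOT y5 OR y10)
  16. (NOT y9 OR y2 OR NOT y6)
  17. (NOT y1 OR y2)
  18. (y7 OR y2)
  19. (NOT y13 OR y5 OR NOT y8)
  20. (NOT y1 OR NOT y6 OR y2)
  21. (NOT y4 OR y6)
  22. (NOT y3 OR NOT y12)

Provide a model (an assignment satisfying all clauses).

y1=F, y2=T, y3=F, y4=T, y5=F, y6=T, y7=T, y8=T, y9=T, y10=T, y11=T, y12=T, y13=F

Check each clause:
  1. (y11 OR y12) — y11 is true.
  2. (y2 OR NOT y13) — y2 is true.
  3. (y9 OR y7) — y9 is true.
  4. (NOT y1 OR y8) — y8 is true.
  5. (y13 OR y6) — y6 is true.
  6. (y11 OR NOT y2 OR NOT y3) — y11 is true.
  7. (y9 OR y2) — y9 is true.
  8. (y6 OR y9) — y9 is true.
  9. (y4 OR NOT y7 OR y12) — y4 is true.
  10. (y12 OR y9) — y9 is true.
  11. (y10 OR NOT y12) — y10 is true.
  12. (NOT y9 OR NOT y3) — NOT y3 is true.
  13. (NOT y1 OR NOT y13) — NOT y13 is true.
  14. (y12 OR y1) — y12 is true.
  15. (y10 OR NOT y5 OR y12) — y10 is true.
  16. (NOT y9 OR y2 OR NOT y6) — y2 is true.
  17. (NOT y1 OR y2) — y2 is true.
  18. (y7 OR y2) — y2 is true.
  19. (NOT y8 OR y5 OR NOT y13) — NOT y13 is true.
  20. (NOT y6 OR y2 OR NOT y1) — y2 is true.
  21. (y6 OR NOT y4) — y6 is true.
  22. (NOT y12 OR NOT y3) — NOT y3 is true.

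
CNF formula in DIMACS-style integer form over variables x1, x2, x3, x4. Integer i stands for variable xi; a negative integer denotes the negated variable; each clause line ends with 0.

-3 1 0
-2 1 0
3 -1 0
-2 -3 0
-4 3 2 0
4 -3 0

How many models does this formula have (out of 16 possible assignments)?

2

Satisfying assignments:
  x1=0 x2=0 x3=0 x4=0
  x1=1 x2=0 x3=1 x4=1
That's 2 in total.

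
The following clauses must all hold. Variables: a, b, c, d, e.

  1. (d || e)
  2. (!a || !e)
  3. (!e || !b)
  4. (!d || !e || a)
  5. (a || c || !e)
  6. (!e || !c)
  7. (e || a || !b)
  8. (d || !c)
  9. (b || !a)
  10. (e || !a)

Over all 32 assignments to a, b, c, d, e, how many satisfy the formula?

Satisfying assignments:
  a=0 b=0 c=0 d=1 e=0
  a=0 b=0 c=1 d=1 e=0
Count: 2.

2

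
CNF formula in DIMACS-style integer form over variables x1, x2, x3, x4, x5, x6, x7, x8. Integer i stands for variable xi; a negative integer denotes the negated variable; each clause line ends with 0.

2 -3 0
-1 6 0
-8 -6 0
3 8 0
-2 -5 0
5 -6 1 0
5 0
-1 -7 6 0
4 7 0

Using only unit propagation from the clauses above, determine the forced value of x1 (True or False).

(x5) is a unit clause: x5 = True.
In (!x5 || !x2), !x5 is now false; !x2 must hold, so x2 = False.
From (!x3 || x2) and x2 = False: x3 = False.
From (x8 || x3) and x3 = False: x8 = True.
(!x8 || !x6): since x8 = True, the clause reduces to (!x6). x6 = False.
(!x1 || x6): since x6 = False, the clause reduces to (!x1). x1 = False.

False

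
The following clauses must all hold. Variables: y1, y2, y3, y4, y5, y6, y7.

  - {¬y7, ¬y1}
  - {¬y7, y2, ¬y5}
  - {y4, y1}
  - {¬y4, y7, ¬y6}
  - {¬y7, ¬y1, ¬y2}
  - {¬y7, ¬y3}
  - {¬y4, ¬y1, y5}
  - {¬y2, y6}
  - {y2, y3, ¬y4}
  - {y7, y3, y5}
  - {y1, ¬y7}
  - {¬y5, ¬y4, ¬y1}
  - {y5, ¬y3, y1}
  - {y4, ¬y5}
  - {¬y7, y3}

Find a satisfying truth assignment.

y1=0, y2=0, y3=1, y4=1, y5=1, y6=0, y7=0

Try y1 = False.
  then y4 is forced to True.
  then y7 is forced to False.
  then y6 is forced to False.
  then y2 is forced to False.
  then y3 is forced to True.
  then y5 is forced to True.
Check each clause:
  1. {¬y1, ¬y7} — ¬y7 is true.
  2. {¬y7, y2, ¬y5} — ¬y7 is true.
  3. {y4, y1} — y4 is true.
  4. {¬y4, y7, ¬y6} — ¬y6 is true.
  5. {¬y2, ¬y1, ¬y7} — ¬y7 is true.
  6. {¬y7, ¬y3} — ¬y7 is true.
  7. {y5, ¬y4, ¬y1} — y5 is true.
  8. {y6, ¬y2} — ¬y2 is true.
  9. {¬y4, y2, y3} — y3 is true.
  10. {y3, y7, y5} — y3 is true.
  11. {y1, ¬y7} — ¬y7 is true.
  12. {¬y1, ¬y4, ¬y5} — ¬y1 is true.
  13. {y1, y5, ¬y3} — y5 is true.
  14. {y4, ¬y5} — y4 is true.
  15. {y3, ¬y7} — ¬y7 is true.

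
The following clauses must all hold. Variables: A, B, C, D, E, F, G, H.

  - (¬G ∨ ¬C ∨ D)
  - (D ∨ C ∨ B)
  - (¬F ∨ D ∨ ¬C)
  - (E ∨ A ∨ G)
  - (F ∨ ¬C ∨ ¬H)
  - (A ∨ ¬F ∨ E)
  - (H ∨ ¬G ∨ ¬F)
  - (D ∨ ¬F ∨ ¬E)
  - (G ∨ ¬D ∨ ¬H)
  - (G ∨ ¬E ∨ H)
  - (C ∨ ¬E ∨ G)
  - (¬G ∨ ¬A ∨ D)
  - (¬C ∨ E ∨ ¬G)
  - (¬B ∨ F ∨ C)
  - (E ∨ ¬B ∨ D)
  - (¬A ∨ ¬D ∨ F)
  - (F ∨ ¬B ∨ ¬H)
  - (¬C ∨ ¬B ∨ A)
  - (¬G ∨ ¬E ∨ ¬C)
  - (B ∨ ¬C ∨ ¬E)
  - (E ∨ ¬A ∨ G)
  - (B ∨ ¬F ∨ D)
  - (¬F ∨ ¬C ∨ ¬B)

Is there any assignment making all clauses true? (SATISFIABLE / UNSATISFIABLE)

SATISFIABLE

Try A = True.
For the remaining variables, B = False, C = False, D = True, E = False, F = True, G = True, H = True works.
So A=T  B=F  C=F  D=T  E=F  F=T  G=T  H=T is a satisfying assignment.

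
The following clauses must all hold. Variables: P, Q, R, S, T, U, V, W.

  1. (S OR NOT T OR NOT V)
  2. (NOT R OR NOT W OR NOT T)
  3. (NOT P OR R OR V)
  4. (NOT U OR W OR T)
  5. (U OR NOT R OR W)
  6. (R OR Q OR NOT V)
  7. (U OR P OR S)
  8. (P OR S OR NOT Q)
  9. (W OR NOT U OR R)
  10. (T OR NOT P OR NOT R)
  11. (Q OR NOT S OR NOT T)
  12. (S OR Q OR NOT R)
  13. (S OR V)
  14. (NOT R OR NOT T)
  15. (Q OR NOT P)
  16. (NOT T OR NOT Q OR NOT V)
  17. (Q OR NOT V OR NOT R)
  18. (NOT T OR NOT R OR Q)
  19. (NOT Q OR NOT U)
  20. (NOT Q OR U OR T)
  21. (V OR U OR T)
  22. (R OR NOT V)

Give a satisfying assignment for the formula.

P=0, Q=0, R=0, S=1, T=0, U=1, V=0, W=1

Try P = False.
The remaining clauses are satisfied by Q = False, R = False, S = True, T = False, U = True, V = False, W = True.
Every clause has at least one true literal under this assignment.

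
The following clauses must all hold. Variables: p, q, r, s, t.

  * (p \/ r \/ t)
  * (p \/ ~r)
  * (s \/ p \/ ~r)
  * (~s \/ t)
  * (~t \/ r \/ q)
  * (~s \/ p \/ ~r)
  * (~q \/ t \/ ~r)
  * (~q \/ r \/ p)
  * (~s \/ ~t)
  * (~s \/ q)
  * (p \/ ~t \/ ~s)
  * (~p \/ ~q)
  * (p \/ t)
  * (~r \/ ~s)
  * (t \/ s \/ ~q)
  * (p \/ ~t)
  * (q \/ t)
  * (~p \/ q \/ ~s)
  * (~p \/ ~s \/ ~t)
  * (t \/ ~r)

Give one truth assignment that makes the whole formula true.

p=True, q=False, r=True, s=False, t=True

Check each clause:
  1. (r \/ p \/ t) — p is true.
  2. (p \/ ~r) — p is true.
  3. (s \/ p \/ ~r) — p is true.
  4. (~s \/ t) — ~s is true.
  5. (r \/ ~t \/ q) — r is true.
  6. (p \/ ~r \/ ~s) — p is true.
  7. (~q \/ t \/ ~r) — t is true.
  8. (p \/ r \/ ~q) — p is true.
  9. (~t \/ ~s) — ~s is true.
  10. (~s \/ q) — ~s is true.
  11. (~t \/ p \/ ~s) — p is true.
  12. (~q \/ ~p) — ~q is true.
  13. (t \/ p) — p is true.
  14. (~r \/ ~s) — ~s is true.
  15. (t \/ ~q \/ s) — t is true.
  16. (p \/ ~t) — p is true.
  17. (t \/ q) — t is true.
  18. (~s \/ ~p \/ q) — ~s is true.
  19. (~p \/ ~t \/ ~s) — ~s is true.
  20. (~r \/ t) — t is true.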